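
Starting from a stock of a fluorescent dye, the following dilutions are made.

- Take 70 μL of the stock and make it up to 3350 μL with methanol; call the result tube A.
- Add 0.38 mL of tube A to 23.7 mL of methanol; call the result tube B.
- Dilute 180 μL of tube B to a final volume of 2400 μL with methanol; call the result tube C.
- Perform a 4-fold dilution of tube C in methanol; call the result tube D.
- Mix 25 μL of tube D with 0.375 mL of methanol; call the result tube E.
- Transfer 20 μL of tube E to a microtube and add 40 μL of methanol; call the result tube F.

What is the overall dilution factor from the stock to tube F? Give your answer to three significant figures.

7.76 × 10^6

Step 1: 70 μL brought to 3350 μL → factor 3350/70 = 47.857
Step 2: 0.38 mL + 23.7 mL = 24.08 mL total → factor 24.08/0.38 = 63.368
Step 3: 180 μL brought to 2400 μL → factor 2400/180 = 13.333
Step 4: 4-fold → factor 4
Step 5: 25 μL + 0.375 mL = 400 μL total → factor 400/25 = 16
Step 6: 20 μL + 40 μL = 60 μL total → factor 60/20 = 3
Overall dilution factor = 47.857 × 63.368 × 13.333 × 4 × 16 × 3 = 7.7635 × 10^6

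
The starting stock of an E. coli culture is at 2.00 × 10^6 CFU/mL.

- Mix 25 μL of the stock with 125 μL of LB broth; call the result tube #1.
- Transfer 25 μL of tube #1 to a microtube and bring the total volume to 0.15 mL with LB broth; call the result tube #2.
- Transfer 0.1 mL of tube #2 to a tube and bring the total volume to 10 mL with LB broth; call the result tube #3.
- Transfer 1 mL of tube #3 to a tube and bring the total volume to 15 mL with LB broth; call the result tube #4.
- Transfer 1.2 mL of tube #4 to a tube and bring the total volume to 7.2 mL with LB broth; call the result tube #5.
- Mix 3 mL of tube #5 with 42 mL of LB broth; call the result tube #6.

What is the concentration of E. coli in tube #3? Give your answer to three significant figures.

556 CFU/mL

Step 1: 25 μL + 125 μL = 150 μL total → factor 150/25 = 6
Step 2: 25 μL brought to 0.15 mL → factor 150/25 = 6
Step 3: 0.1 mL brought to 10 mL → factor 10/0.1 = 100
Dilution factor through tube #3 = 6 × 6 × 100 = 3600
[tube #3] = 2.00 × 10^6 CFU/mL / 3600 = 556 CFU/mL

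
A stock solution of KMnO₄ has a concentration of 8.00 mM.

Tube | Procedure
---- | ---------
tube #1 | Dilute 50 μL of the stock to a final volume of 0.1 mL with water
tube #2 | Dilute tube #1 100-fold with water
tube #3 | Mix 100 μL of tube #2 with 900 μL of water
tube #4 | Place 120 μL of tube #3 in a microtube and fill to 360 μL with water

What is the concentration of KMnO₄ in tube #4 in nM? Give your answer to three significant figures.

Step 1: 50 μL brought to 0.1 mL → factor 100/50 = 2
Step 2: 100-fold → factor 100
Step 3: 100 μL + 900 μL = 1000 μL total → factor 1000/100 = 10
Step 4: 120 μL brought to 360 μL → factor 360/120 = 3
Overall dilution factor = 2 × 100 × 10 × 3 = 6000
Final = 8.00 mM / 6000 = 0.001333 mM = 1.33 × 10^3 nM

1.33 × 10^3 nM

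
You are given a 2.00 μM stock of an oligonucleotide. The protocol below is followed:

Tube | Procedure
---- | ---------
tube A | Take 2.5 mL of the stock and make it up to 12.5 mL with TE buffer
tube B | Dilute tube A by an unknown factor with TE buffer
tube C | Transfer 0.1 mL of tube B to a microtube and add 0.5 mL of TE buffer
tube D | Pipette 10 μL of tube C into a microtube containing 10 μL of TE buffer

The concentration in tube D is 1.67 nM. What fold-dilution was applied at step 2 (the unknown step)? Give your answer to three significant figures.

Step 1: 2.5 mL brought to 12.5 mL → factor 12.5/2.5 = 5
Step 2: unknown factor x
Step 3: 0.1 mL + 0.5 mL = 0.6 mL total → factor 0.6/0.1 = 6
Step 4: 10 μL + 10 μL = 20 μL total → factor 20/10 = 2
Product of known-step factors = 60
Overall factor = 2.00 μM / (1.67 nM) = 1197.6
x = 1197.6 / 60 = 20.0

20.0-fold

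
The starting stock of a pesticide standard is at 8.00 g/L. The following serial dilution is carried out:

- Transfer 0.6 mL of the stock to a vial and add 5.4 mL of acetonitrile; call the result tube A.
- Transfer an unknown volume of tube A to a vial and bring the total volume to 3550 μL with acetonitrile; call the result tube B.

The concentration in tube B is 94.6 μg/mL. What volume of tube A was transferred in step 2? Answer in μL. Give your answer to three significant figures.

420 μL

Step 1: 0.6 mL + 5.4 mL = 6 mL total → factor 6/0.6 = 10
Step 2: v brought to 3550 μL → factor = 3550 μL/v
Product of known-step factors = 10
Overall factor = 8.00 g/L / (94.6 μg/mL) = 84.567
Step-2 factor = 84.567 / 10 = 8.4567
v = 3550 μL / 8.4567 = 420 μL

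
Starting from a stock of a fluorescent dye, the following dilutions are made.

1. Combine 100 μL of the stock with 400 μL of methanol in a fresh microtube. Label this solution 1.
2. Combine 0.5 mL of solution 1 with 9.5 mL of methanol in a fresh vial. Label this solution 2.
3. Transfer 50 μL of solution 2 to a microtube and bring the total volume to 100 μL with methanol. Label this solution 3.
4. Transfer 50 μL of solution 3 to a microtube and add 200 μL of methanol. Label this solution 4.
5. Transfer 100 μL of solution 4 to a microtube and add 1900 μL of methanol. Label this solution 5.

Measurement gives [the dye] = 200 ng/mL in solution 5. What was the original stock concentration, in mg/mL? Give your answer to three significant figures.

4.00 mg/mL

Step 1: 100 μL + 400 μL = 500 μL total → factor 500/100 = 5
Step 2: 0.5 mL + 9.5 mL = 10 mL total → factor 10/0.5 = 20
Step 3: 50 μL brought to 100 μL → factor 100/50 = 2
Step 4: 50 μL + 200 μL = 250 μL total → factor 250/50 = 5
Step 5: 100 μL + 1900 μL = 2000 μL total → factor 2000/100 = 20
Overall dilution factor = 5 × 20 × 2 × 5 × 20 = 20000
Stock = 200 ng/mL × 20000 = 4.000 × 10^6 ng/mL = 4.00 mg/mL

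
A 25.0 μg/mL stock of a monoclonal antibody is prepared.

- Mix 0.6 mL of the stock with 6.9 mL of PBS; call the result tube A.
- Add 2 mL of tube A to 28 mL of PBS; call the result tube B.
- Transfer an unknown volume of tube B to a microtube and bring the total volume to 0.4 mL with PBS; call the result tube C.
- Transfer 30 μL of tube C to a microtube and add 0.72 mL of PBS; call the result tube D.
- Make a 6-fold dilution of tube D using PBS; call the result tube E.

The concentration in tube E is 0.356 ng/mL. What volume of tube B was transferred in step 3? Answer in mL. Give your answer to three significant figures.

0.160 mL

Step 1: 0.6 mL + 6.9 mL = 7.5 mL total → factor 7.5/0.6 = 12.5
Step 2: 2 mL + 28 mL = 30 mL total → factor 30/2 = 15
Step 3: v brought to 0.4 mL → factor = 0.4 mL/v
Step 4: 30 μL + 0.72 mL = 750 μL total → factor 750/30 = 25
Step 5: 6-fold → factor 6
Product of known-step factors = 28125
Overall factor = 25.0 μg/mL / (0.356 ng/mL) = 70225
Step-3 factor = 70225 / 28125 = 2.4969
v = 0.4 mL / 2.4969 = 0.160 mL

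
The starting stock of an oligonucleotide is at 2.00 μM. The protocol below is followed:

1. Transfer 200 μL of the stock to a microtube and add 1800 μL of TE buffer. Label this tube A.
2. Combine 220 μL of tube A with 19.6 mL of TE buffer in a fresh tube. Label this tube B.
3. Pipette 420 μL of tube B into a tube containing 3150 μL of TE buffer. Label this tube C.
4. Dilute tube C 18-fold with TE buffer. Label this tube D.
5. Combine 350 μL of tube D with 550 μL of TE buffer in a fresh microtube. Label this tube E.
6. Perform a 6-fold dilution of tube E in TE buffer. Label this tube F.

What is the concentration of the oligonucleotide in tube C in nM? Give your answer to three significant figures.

0.261 nM

Step 1: 200 μL + 1800 μL = 2000 μL total → factor 2000/200 = 10
Step 2: 220 μL + 19.6 mL = 19820 μL total → factor 19820/220 = 90.091
Step 3: 420 μL + 3150 μL = 3570 μL total → factor 3570/420 = 8.5
Dilution factor through tube C = 10 × 90.091 × 8.5 = 7657.7
[tube C] = 2.00 μM / 7657.7 = 0.0002612 μM = 0.261 nM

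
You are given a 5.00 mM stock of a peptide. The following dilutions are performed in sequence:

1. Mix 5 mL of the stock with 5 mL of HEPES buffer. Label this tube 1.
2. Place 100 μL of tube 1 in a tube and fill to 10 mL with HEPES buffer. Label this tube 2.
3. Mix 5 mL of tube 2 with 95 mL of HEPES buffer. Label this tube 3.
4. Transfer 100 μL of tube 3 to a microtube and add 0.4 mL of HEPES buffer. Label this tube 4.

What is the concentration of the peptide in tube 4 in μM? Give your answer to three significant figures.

0.250 μM

Step 1: 5 mL + 5 mL = 10 mL total → factor 10/5 = 2
Step 2: 100 μL brought to 10 mL → factor 10000/100 = 100
Step 3: 5 mL + 95 mL = 100 mL total → factor 100/5 = 20
Step 4: 100 μL + 0.4 mL = 500 μL total → factor 500/100 = 5
Overall dilution factor = 2 × 100 × 20 × 5 = 20000
Final = 5.00 mM / 20000 = 0.0002500 mM = 0.250 μM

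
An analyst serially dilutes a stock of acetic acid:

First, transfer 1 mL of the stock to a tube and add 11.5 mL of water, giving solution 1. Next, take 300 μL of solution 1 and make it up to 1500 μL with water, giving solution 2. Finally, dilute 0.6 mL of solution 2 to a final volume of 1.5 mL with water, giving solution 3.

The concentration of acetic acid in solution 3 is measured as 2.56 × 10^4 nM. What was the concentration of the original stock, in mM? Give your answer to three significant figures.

Step 1: 1 mL + 11.5 mL = 12.5 mL total → factor 12.5/1 = 12.5
Step 2: 300 μL brought to 1500 μL → factor 1500/300 = 5
Step 3: 0.6 mL brought to 1.5 mL → factor 1.5/0.6 = 2.5
Overall dilution factor = 12.5 × 5 × 2.5 = 156.25
Stock = 2.56 × 10^4 nM × 156.25 = 4.000 × 10^6 nM = 4.00 mM

4.00 mM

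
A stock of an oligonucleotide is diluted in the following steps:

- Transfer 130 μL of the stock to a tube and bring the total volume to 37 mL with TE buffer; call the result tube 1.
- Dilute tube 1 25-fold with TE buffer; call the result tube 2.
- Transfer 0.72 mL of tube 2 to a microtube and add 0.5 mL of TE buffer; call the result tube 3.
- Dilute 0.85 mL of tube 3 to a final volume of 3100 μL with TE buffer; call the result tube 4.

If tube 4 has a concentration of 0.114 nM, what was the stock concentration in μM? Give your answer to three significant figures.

Step 1: 130 μL brought to 37 mL → factor 37000/130 = 284.62
Step 2: 25-fold → factor 25
Step 3: 0.72 mL + 0.5 mL = 1.22 mL total → factor 1.22/0.72 = 1.6944
Step 4: 0.85 mL brought to 3100 μL → factor 3.1/0.85 = 3.6471
Overall dilution factor = 284.62 × 25 × 1.6944 × 3.6471 = 43971
Stock = 0.114 nM × 43971 = 5013 nM = 5.01 μM

5.01 μM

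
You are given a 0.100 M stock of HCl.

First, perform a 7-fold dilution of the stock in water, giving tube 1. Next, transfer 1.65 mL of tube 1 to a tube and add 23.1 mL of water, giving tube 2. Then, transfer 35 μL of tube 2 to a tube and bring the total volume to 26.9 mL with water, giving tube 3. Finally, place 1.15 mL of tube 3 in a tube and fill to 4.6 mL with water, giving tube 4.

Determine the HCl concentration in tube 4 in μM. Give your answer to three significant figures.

0.310 μM

Step 1: 7-fold → factor 7
Step 2: 1.65 mL + 23.1 mL = 24.75 mL total → factor 24.75/1.65 = 15
Step 3: 35 μL brought to 26.9 mL → factor 26900/35 = 768.57
Step 4: 1.15 mL brought to 4.6 mL → factor 4.6/1.15 = 4
Overall dilution factor = 7 × 15 × 768.57 × 4 = 3.228 × 10^5
Final = 0.100 M / 3.228 × 10^5 = 3.098 × 10^-7 M = 0.310 μM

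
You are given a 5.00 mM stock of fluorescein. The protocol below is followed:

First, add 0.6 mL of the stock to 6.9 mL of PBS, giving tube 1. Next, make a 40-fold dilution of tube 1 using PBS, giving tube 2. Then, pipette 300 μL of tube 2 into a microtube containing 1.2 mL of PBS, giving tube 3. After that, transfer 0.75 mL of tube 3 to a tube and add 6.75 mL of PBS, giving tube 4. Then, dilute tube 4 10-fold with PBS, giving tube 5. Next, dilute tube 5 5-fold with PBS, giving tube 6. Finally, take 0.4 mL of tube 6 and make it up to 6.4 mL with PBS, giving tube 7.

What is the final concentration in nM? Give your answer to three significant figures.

Step 1: 0.6 mL + 6.9 mL = 7.5 mL total → factor 7.5/0.6 = 12.5
Step 2: 40-fold → factor 40
Step 3: 300 μL + 1.2 mL = 1500 μL total → factor 1500/300 = 5
Step 4: 0.75 mL + 6.75 mL = 7.5 mL total → factor 7.5/0.75 = 10
Step 5: 10-fold → factor 10
Step 6: 5-fold → factor 5
Step 7: 0.4 mL brought to 6.4 mL → factor 6.4/0.4 = 16
Overall dilution factor = 12.5 × 40 × 5 × 10 × 10 × 5 × 16 = 2 × 10^7
Final = 5.00 mM / 2 × 10^7 = 2.500 × 10^-7 mM = 0.250 nM

0.250 nM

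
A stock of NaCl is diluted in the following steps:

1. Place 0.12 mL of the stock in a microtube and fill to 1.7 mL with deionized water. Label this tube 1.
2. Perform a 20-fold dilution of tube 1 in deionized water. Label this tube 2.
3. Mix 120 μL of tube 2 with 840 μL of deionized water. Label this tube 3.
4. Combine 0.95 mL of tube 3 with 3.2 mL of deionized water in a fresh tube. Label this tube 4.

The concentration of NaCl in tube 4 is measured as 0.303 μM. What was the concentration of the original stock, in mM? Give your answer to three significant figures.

Step 1: 0.12 mL brought to 1.7 mL → factor 1.7/0.12 = 14.167
Step 2: 20-fold → factor 20
Step 3: 120 μL + 840 μL = 960 μL total → factor 960/120 = 8
Step 4: 0.95 mL + 3.2 mL = 4.15 mL total → factor 4.15/0.95 = 4.3684
Overall dilution factor = 14.167 × 20 × 8 × 4.3684 = 9901.8
Stock = 0.303 μM × 9901.8 = 3000 μM = 3.00 mM

3.00 mM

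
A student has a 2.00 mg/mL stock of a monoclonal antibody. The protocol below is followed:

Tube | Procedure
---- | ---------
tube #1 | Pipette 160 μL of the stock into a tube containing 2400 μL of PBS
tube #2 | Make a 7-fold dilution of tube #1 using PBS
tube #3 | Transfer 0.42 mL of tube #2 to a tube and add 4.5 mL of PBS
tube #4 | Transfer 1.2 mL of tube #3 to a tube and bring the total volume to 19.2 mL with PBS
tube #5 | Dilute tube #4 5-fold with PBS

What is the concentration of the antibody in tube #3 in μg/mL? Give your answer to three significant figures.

Step 1: 160 μL + 2400 μL = 2560 μL total → factor 2560/160 = 16
Step 2: 7-fold → factor 7
Step 3: 0.42 mL + 4.5 mL = 4.92 mL total → factor 4.92/0.42 = 11.714
Dilution factor through tube #3 = 16 × 7 × 11.714 = 1312
[tube #3] = 2.00 mg/mL / 1312 = 0.001524 mg/mL = 1.52 μg/mL

1.52 μg/mL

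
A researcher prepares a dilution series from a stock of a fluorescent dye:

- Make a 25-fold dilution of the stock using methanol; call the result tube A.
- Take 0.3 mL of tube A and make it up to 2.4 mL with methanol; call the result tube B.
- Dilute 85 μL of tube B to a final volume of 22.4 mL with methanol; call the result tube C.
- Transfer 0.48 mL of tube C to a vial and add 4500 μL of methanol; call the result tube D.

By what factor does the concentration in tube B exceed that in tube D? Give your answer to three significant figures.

2.73 × 10^3

Step 1: 25-fold → factor 25
Step 2: 0.3 mL brought to 2.4 mL → factor 2.4/0.3 = 8
Step 3: 85 μL brought to 22.4 mL → factor 22400/85 = 263.53
Step 4: 0.48 mL + 4500 μL = 4.98 mL total → factor 4.98/0.48 = 10.375
Dilution factor to tube B = 200; to tube D = 5.4682 × 10^5
[tube B]/[tube D] = (factor to tube D)/(factor to tube B) = 5.4682 × 10^5/200 = 2.73 × 10^3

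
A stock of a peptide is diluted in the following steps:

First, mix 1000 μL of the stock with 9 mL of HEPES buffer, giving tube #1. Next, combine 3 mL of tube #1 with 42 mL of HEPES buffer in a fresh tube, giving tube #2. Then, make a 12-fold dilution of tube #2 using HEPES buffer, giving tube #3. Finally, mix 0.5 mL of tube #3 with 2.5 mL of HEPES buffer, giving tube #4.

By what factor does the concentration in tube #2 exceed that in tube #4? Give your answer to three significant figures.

72.0

Step 1: 1000 μL + 9 mL = 10000 μL total → factor 10000/1000 = 10
Step 2: 3 mL + 42 mL = 45 mL total → factor 45/3 = 15
Step 3: 12-fold → factor 12
Step 4: 0.5 mL + 2.5 mL = 3 mL total → factor 3/0.5 = 6
Dilution factor to tube #2 = 150; to tube #4 = 10800
[tube #2]/[tube #4] = (factor to tube #4)/(factor to tube #2) = 10800/150 = 72.0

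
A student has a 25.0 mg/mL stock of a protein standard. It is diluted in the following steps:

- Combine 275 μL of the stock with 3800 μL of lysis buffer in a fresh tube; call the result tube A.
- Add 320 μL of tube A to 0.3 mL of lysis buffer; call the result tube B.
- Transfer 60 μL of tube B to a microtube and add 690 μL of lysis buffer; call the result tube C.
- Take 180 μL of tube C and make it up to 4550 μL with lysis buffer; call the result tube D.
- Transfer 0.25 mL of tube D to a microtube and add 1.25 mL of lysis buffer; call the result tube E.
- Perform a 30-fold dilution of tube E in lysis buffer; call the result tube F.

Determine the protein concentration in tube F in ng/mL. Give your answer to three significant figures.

15.3 ng/mL

Step 1: 275 μL + 3800 μL = 4075 μL total → factor 4075/275 = 14.818
Step 2: 320 μL + 0.3 mL = 620 μL total → factor 620/320 = 1.9375
Step 3: 60 μL + 690 μL = 750 μL total → factor 750/60 = 12.5
Step 4: 180 μL brought to 4550 μL → factor 4550/180 = 25.278
Step 5: 0.25 mL + 1.25 mL = 1.5 mL total → factor 1.5/0.25 = 6
Step 6: 30-fold → factor 30
Overall dilution factor = 14.818 × 1.9375 × 12.5 × 25.278 × 6 × 30 = 1.6329 × 10^6
Final = 25.0 mg/mL / 1.6329 × 10^6 = 1.531 × 10^-5 mg/mL = 15.3 ng/mL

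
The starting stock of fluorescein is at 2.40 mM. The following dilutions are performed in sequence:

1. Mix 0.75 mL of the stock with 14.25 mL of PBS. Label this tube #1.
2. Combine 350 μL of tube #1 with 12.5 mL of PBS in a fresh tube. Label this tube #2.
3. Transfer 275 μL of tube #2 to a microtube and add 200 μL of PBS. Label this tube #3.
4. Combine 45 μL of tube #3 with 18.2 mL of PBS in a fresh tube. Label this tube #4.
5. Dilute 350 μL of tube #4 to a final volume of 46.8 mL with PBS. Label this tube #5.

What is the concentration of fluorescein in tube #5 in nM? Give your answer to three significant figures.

0.0349 nM

Step 1: 0.75 mL + 14.25 mL = 15 mL total → factor 15/0.75 = 20
Step 2: 350 μL + 12.5 mL = 12850 μL total → factor 12850/350 = 36.714
Step 3: 275 μL + 200 μL = 475 μL total → factor 475/275 = 1.7273
Step 4: 45 μL + 18.2 mL = 18245 μL total → factor 18245/45 = 405.44
Step 5: 350 μL brought to 46.8 mL → factor 46800/350 = 133.71
Overall dilution factor = 20 × 36.714 × 1.7273 × 405.44 × 133.71 = 6.876 × 10^7
Final = 2.40 mM / 6.876 × 10^7 = 3.490 × 10^-8 mM = 0.0349 nM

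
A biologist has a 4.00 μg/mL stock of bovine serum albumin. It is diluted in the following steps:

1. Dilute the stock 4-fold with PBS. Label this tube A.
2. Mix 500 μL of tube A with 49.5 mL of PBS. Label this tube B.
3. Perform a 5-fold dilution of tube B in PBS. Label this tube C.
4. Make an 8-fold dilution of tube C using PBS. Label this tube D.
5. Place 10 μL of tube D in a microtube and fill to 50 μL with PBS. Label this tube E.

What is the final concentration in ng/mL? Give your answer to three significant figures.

Step 1: 4-fold → factor 4
Step 2: 500 μL + 49.5 mL = 50000 μL total → factor 50000/500 = 100
Step 3: 5-fold → factor 5
Step 4: 8-fold → factor 8
Step 5: 10 μL brought to 50 μL → factor 50/10 = 5
Overall dilution factor = 4 × 100 × 5 × 8 × 5 = 80000
Final = 4.00 μg/mL / 80000 = 5.000 × 10^-5 μg/mL = 0.0500 ng/mL

0.0500 ng/mL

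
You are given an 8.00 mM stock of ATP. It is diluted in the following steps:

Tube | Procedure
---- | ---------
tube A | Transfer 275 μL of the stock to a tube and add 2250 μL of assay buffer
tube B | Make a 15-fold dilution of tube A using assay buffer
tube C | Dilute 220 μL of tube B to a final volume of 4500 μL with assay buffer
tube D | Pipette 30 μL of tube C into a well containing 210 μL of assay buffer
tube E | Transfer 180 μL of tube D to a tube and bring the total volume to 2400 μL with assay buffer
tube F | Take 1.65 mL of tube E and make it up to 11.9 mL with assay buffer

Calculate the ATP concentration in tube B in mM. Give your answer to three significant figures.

0.0581 mM

Step 1: 275 μL + 2250 μL = 2525 μL total → factor 2525/275 = 9.1818
Step 2: 15-fold → factor 15
Dilution factor through tube B = 9.1818 × 15 = 137.73
[tube B] = 8.00 mM / 137.73 = 0.0581 mM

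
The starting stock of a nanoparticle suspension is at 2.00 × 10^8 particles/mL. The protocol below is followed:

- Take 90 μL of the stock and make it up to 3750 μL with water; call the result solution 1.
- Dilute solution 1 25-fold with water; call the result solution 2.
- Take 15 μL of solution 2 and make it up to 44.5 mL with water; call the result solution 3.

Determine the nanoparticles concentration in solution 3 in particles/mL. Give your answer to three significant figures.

Step 1: 90 μL brought to 3750 μL → factor 3750/90 = 41.667
Step 2: 25-fold → factor 25
Step 3: 15 μL brought to 44.5 mL → factor 44500/15 = 2966.7
Overall dilution factor = 41.667 × 25 × 2966.7 = 3.0903 × 10^6
Final = 2.00 × 10^8 particles/mL / 3.0903 × 10^6 = 64.7 particles/mL

64.7 particles/mL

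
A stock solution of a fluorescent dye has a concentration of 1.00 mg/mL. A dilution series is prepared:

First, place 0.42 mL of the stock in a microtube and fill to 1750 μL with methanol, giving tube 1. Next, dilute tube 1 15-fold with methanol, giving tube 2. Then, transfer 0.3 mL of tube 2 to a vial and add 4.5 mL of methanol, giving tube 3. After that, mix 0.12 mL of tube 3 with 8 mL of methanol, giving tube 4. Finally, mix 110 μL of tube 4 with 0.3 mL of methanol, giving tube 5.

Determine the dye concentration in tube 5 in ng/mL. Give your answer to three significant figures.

3.96 ng/mL

Step 1: 0.42 mL brought to 1750 μL → factor 1.75/0.42 = 4.1667
Step 2: 15-fold → factor 15
Step 3: 0.3 mL + 4.5 mL = 4.8 mL total → factor 4.8/0.3 = 16
Step 4: 0.12 mL + 8 mL = 8.12 mL total → factor 8.12/0.12 = 67.667
Step 5: 110 μL + 0.3 mL = 410 μL total → factor 410/110 = 3.7273
Overall dilution factor = 4.1667 × 15 × 16 × 67.667 × 3.7273 = 2.5221 × 10^5
Final = 1.00 mg/mL / 2.5221 × 10^5 = 3.965 × 10^-6 mg/mL = 3.96 ng/mL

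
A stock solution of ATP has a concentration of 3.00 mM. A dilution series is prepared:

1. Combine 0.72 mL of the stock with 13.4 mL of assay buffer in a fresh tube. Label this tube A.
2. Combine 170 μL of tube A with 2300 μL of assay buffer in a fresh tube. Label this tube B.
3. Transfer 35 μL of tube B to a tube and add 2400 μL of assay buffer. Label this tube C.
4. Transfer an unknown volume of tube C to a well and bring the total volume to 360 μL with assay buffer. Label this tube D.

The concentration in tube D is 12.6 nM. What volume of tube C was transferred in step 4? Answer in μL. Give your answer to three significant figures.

30.0 μL

Step 1: 0.72 mL + 13.4 mL = 14.12 mL total → factor 14.12/0.72 = 19.611
Step 2: 170 μL + 2300 μL = 2470 μL total → factor 2470/170 = 14.529
Step 3: 35 μL + 2400 μL = 2435 μL total → factor 2435/35 = 69.571
Step 4: v brought to 360 μL → factor = 360 μL/v
Product of known-step factors = 19824
Overall factor = 3.00 mM / (12.6 nM) = 2.381 × 10^5
Step-4 factor = 2.381 × 10^5 / 19824 = 12.011
v = 360 μL / 12.011 = 30.0 μL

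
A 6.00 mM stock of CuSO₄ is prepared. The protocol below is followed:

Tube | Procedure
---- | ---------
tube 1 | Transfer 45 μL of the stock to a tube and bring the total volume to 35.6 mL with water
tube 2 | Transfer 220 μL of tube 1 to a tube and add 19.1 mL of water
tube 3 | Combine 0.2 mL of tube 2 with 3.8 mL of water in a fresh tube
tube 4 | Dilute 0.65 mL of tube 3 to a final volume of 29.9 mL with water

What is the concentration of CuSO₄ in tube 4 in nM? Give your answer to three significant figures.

Step 1: 45 μL brought to 35.6 mL → factor 35600/45 = 791.11
Step 2: 220 μL + 19.1 mL = 19320 μL total → factor 19320/220 = 87.818
Step 3: 0.2 mL + 3.8 mL = 4 mL total → factor 4/0.2 = 20
Step 4: 0.65 mL brought to 29.9 mL → factor 29.9/0.65 = 46
Overall dilution factor = 791.11 × 87.818 × 20 × 46 = 6.3916 × 10^7
Final = 6.00 mM / 6.3916 × 10^7 = 9.387 × 10^-8 mM = 0.0939 nM

0.0939 nM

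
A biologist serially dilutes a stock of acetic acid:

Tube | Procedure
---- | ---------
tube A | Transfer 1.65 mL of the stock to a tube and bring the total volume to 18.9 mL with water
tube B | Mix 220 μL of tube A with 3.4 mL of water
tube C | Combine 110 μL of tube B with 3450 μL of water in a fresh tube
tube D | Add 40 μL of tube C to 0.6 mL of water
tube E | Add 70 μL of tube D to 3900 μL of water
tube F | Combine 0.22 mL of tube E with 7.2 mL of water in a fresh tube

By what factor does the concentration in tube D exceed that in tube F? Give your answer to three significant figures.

Step 1: 1.65 mL brought to 18.9 mL → factor 18.9/1.65 = 11.455
Step 2: 220 μL + 3.4 mL = 3620 μL total → factor 3620/220 = 16.455
Step 3: 110 μL + 3450 μL = 3560 μL total → factor 3560/110 = 32.364
Step 4: 40 μL + 0.6 mL = 640 μL total → factor 640/40 = 16
Step 5: 70 μL + 3900 μL = 3970 μL total → factor 3970/70 = 56.714
Step 6: 0.22 mL + 7.2 mL = 7.42 mL total → factor 7.42/0.22 = 33.727
Dilution factor to tube D = 97598; to tube F = 1.8669 × 10^8
[tube D]/[tube F] = (factor to tube F)/(factor to tube D) = 1.8669 × 10^8/97598 = 1.91 × 10^3

1.91 × 10^3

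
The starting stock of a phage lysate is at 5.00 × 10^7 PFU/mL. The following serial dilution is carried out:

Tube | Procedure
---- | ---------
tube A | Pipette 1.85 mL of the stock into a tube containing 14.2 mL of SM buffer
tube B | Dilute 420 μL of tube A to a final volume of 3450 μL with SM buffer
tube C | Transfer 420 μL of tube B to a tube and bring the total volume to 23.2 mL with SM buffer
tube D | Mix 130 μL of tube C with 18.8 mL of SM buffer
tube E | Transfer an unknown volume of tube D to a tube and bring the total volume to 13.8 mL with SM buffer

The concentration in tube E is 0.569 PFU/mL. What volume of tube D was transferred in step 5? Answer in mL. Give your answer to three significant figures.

Step 1: 1.85 mL + 14.2 mL = 16.05 mL total → factor 16.05/1.85 = 8.6757
Step 2: 420 μL brought to 3450 μL → factor 3450/420 = 8.2143
Step 3: 420 μL brought to 23.2 mL → factor 23200/420 = 55.238
Step 4: 130 μL + 18.8 mL = 18930 μL total → factor 18930/130 = 145.62
Step 5: v brought to 13.8 mL → factor = 13.8 mL/v
Product of known-step factors = 5.7322 × 10^5
Overall factor = 5.00 × 10^7 PFU/mL / (0.569 PFU/mL) = 8.7873 × 10^7
Step-5 factor = 8.7873 × 10^7 / 5.7322 × 10^5 = 153.3
v = 13.8 mL / 153.3 = 0.0900 mL

0.0900 mL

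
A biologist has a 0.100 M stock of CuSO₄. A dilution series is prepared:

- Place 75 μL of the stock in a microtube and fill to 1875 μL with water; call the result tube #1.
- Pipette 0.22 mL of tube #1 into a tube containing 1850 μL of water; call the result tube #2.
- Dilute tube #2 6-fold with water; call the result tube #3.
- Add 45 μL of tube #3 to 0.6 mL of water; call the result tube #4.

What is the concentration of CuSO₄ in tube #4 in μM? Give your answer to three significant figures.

4.94 μM

Step 1: 75 μL brought to 1875 μL → factor 1875/75 = 25
Step 2: 0.22 mL + 1850 μL = 2.07 mL total → factor 2.07/0.22 = 9.4091
Step 3: 6-fold → factor 6
Step 4: 45 μL + 0.6 mL = 645 μL total → factor 645/45 = 14.333
Overall dilution factor = 25 × 9.4091 × 6 × 14.333 = 20230
Final = 0.100 M / 20230 = 4.943 × 10^-6 M = 4.94 μM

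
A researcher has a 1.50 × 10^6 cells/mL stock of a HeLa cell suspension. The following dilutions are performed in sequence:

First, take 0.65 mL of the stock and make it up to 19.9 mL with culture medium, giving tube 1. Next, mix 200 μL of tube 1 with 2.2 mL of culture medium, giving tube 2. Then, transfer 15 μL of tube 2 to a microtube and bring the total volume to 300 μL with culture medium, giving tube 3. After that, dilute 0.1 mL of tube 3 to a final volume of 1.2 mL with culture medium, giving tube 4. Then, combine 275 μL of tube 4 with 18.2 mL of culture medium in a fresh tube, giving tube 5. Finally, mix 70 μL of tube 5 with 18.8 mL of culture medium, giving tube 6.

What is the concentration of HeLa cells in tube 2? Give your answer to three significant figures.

Step 1: 0.65 mL brought to 19.9 mL → factor 19.9/0.65 = 30.615
Step 2: 200 μL + 2.2 mL = 2400 μL total → factor 2400/200 = 12
Dilution factor through tube 2 = 30.615 × 12 = 367.38
[tube 2] = 1.50 × 10^6 cells/mL / 367.38 = 4.08 × 10^3 cells/mL

4.08 × 10^3 cells/mL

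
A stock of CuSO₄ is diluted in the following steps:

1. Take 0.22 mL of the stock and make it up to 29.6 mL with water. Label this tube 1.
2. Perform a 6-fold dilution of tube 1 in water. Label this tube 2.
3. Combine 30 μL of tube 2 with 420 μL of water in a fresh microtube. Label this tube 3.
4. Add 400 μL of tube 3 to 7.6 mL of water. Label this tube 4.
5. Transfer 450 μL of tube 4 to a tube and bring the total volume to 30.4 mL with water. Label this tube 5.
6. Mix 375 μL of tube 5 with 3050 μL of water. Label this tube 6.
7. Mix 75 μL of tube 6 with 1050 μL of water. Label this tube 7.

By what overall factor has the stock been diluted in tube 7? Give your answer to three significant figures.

2.24 × 10^9

Step 1: 0.22 mL brought to 29.6 mL → factor 29.6/0.22 = 134.55
Step 2: 6-fold → factor 6
Step 3: 30 μL + 420 μL = 450 μL total → factor 450/30 = 15
Step 4: 400 μL + 7.6 mL = 8000 μL total → factor 8000/400 = 20
Step 5: 450 μL brought to 30.4 mL → factor 30400/450 = 67.556
Step 6: 375 μL + 3050 μL = 3425 μL total → factor 3425/375 = 9.1333
Step 7: 75 μL + 1050 μL = 1125 μL total → factor 1125/75 = 15
Overall dilution factor = 134.55 × 6 × 15 × 20 × 67.556 × 9.1333 × 15 = 2.2414 × 10^9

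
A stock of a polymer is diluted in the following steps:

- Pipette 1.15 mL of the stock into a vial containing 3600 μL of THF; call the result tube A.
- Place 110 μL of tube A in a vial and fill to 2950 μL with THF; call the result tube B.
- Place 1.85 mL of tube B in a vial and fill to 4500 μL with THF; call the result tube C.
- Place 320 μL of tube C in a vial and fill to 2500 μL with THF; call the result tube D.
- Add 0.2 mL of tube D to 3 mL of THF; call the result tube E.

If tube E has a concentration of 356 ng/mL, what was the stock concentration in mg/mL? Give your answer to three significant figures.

Step 1: 1.15 mL + 3600 μL = 4.75 mL total → factor 4.75/1.15 = 4.1304
Step 2: 110 μL brought to 2950 μL → factor 2950/110 = 26.818
Step 3: 1.85 mL brought to 4500 μL → factor 4.5/1.85 = 2.4324
Step 4: 320 μL brought to 2500 μL → factor 2500/320 = 7.8125
Step 5: 0.2 mL + 3 mL = 3.2 mL total → factor 3.2/0.2 = 16
Overall dilution factor = 4.1304 × 26.818 × 2.4324 × 7.8125 × 16 = 33680
Stock = 356 ng/mL × 33680 = 1.199 × 10^7 ng/mL = 12.0 mg/mL

12.0 mg/mL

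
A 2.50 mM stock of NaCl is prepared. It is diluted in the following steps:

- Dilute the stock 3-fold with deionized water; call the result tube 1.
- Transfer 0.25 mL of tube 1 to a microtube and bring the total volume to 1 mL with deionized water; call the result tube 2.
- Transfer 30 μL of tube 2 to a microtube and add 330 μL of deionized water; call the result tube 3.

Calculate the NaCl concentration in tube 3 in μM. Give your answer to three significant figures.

17.4 μM

Step 1: 3-fold → factor 3
Step 2: 0.25 mL brought to 1 mL → factor 1/0.25 = 4
Step 3: 30 μL + 330 μL = 360 μL total → factor 360/30 = 12
Dilution factor through tube 3 = 3 × 4 × 12 = 144
[tube 3] = 2.50 mM / 144 = 0.01736 mM = 17.4 μM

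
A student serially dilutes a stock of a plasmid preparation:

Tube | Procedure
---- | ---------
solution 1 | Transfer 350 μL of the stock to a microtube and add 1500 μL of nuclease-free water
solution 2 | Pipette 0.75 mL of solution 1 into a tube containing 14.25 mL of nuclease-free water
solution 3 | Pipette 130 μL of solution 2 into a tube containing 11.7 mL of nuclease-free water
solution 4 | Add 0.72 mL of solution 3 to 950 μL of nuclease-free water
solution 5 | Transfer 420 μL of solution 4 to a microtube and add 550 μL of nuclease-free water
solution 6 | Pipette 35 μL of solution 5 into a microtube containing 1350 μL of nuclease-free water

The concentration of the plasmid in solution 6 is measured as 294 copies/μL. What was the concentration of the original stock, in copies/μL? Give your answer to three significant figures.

6.00 × 10^8 copies/μL

Step 1: 350 μL + 1500 μL = 1850 μL total → factor 1850/350 = 5.2857
Step 2: 0.75 mL + 14.25 mL = 15 mL total → factor 15/0.75 = 20
Step 3: 130 μL + 11.7 mL = 11830 μL total → factor 11830/130 = 91
Step 4: 0.72 mL + 950 μL = 1.67 mL total → factor 1.67/0.72 = 2.3194
Step 5: 420 μL + 550 μL = 970 μL total → factor 970/420 = 2.3095
Step 6: 35 μL + 1350 μL = 1385 μL total → factor 1385/35 = 39.571
Overall dilution factor = 5.2857 × 20 × 91 × 2.3194 × 2.3095 × 39.571 = 2.0392 × 10^6
Stock = 294 copies/μL × 2.0392 × 10^6 = 6.00 × 10^8 copies/μL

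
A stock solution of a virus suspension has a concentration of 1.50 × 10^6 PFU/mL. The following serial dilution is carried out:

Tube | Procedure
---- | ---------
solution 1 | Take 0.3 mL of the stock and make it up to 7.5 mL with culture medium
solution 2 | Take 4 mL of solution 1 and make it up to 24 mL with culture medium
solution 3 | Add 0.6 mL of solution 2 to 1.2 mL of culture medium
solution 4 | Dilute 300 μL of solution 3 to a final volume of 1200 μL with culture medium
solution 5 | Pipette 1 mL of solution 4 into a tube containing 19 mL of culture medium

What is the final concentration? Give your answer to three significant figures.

Step 1: 0.3 mL brought to 7.5 mL → factor 7.5/0.3 = 25
Step 2: 4 mL brought to 24 mL → factor 24/4 = 6
Step 3: 0.6 mL + 1.2 mL = 1.8 mL total → factor 1.8/0.6 = 3
Step 4: 300 μL brought to 1200 μL → factor 1200/300 = 4
Step 5: 1 mL + 19 mL = 20 mL total → factor 20/1 = 20
Overall dilution factor = 25 × 6 × 3 × 4 × 20 = 36000
Final = 1.50 × 10^6 PFU/mL / 36000 = 41.7 PFU/mL

41.7 PFU/mL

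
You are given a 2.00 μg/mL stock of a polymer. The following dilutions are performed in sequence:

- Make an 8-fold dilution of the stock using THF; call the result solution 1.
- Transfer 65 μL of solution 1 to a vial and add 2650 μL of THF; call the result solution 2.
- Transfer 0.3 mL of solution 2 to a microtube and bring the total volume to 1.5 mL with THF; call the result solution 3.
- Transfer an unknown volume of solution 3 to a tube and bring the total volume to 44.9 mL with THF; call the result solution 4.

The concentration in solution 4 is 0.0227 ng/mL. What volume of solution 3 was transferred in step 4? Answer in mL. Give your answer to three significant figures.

Step 1: 8-fold → factor 8
Step 2: 65 μL + 2650 μL = 2715 μL total → factor 2715/65 = 41.769
Step 3: 0.3 mL brought to 1.5 mL → factor 1.5/0.3 = 5
Step 4: v brought to 44.9 mL → factor = 44.9 mL/v
Product of known-step factors = 1670.8
Overall factor = 2.00 μg/mL / (0.0227 ng/mL) = 88106
Step-4 factor = 88106 / 1670.8 = 52.734
v = 44.9 mL / 52.734 = 0.851 mL

0.851 mL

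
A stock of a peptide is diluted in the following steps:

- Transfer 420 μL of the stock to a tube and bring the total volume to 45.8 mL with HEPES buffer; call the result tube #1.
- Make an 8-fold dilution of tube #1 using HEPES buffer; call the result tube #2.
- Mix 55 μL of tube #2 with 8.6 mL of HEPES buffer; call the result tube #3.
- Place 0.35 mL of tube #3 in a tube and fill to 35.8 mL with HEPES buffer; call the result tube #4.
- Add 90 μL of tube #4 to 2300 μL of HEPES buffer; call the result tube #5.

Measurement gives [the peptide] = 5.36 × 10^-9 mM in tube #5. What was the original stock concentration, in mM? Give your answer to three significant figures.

Step 1: 420 μL brought to 45.8 mL → factor 45800/420 = 109.05
Step 2: 8-fold → factor 8
Step 3: 55 μL + 8.6 mL = 8655 μL total → factor 8655/55 = 157.36
Step 4: 0.35 mL brought to 35.8 mL → factor 35.8/0.35 = 102.29
Step 5: 90 μL + 2300 μL = 2390 μL total → factor 2390/90 = 26.556
Overall dilution factor = 109.05 × 8 × 157.36 × 102.29 × 26.556 = 3.7289 × 10^8
Stock = 5.36 × 10^-9 mM × 3.7289 × 10^8 = 2.00 mM

2.00 mM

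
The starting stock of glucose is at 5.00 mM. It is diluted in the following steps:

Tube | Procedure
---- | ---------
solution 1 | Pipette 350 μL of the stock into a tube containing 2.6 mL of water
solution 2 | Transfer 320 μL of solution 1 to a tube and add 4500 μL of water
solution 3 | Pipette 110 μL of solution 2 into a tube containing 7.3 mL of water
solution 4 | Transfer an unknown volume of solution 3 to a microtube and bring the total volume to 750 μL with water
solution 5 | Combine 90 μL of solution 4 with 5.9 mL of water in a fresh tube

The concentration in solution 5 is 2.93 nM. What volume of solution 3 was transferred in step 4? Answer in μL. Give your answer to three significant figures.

Step 1: 350 μL + 2.6 mL = 2950 μL total → factor 2950/350 = 8.4286
Step 2: 320 μL + 4500 μL = 4820 μL total → factor 4820/320 = 15.062
Step 3: 110 μL + 7.3 mL = 7410 μL total → factor 7410/110 = 67.364
Step 4: v brought to 750 μL → factor = 750 μL/v
Step 5: 90 μL + 5.9 mL = 5990 μL total → factor 5990/90 = 66.556
Product of known-step factors = 5.6919 × 10^5
Overall factor = 5.00 mM / (2.93 nM) = 1.7065 × 10^6
Step-4 factor = 1.7065 × 10^6 / 5.6919 × 10^5 = 2.9981
v = 750 μL / 2.9981 = 250 μL

250 μL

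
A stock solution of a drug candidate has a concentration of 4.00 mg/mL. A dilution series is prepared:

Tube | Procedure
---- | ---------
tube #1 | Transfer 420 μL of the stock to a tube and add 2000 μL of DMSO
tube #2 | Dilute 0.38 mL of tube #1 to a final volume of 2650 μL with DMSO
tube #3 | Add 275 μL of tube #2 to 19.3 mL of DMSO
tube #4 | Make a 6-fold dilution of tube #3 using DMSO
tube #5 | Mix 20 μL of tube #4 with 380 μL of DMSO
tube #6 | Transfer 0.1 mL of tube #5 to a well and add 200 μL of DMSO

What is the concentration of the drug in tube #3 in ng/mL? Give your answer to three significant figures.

Step 1: 420 μL + 2000 μL = 2420 μL total → factor 2420/420 = 5.7619
Step 2: 0.38 mL brought to 2650 μL → factor 2.65/0.38 = 6.9737
Step 3: 275 μL + 19.3 mL = 19575 μL total → factor 19575/275 = 71.182
Dilution factor through tube #3 = 5.7619 × 6.9737 × 71.182 = 2860.2
[tube #3] = 4.00 mg/mL / 2860.2 = 0.001399 mg/mL = 1.40 × 10^3 ng/mL

1.40 × 10^3 ng/mL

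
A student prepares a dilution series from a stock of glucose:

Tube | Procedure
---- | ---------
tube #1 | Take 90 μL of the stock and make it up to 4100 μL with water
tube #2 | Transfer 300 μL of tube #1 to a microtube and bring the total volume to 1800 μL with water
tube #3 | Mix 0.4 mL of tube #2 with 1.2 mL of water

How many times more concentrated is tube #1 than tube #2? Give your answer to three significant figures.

6.00

Step 1: 90 μL brought to 4100 μL → factor 4100/90 = 45.556
Step 2: 300 μL brought to 1800 μL → factor 1800/300 = 6
Dilution factor to tube #1 = 45.556; to tube #2 = 273.33
[tube #1]/[tube #2] = (factor to tube #2)/(factor to tube #1) = 273.33/45.556 = 6.00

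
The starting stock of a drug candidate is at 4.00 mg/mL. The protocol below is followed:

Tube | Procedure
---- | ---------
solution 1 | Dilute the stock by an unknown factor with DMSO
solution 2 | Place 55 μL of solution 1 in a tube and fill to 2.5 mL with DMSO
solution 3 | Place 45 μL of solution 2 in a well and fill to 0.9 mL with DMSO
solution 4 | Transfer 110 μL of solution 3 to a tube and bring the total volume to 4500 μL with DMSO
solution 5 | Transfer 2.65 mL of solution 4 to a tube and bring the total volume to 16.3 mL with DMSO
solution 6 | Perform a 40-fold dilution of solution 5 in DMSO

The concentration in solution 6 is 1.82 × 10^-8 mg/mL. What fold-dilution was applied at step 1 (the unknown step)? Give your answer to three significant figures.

24.0-fold

Step 1: unknown factor x
Step 2: 55 μL brought to 2.5 mL → factor 2500/55 = 45.455
Step 3: 45 μL brought to 0.9 mL → factor 900/45 = 20
Step 4: 110 μL brought to 4500 μL → factor 4500/110 = 40.909
Step 5: 2.65 mL brought to 16.3 mL → factor 16.3/2.65 = 6.1509
Step 6: 40-fold → factor 40
Product of known-step factors = 9.1502 × 10^6
Overall factor = 4.00 mg/mL / (1.82 × 10^-8 mg/mL) = 2.1978 × 10^8
x = 2.1978 × 10^8 / 9.1502 × 10^6 = 24.0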